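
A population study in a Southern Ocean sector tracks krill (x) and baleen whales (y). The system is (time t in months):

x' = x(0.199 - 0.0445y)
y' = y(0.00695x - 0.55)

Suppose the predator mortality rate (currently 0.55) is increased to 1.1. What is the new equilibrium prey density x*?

x* ≈ 158

At the interior fixed point, setting dy/dt = 0 with y > 0 fixes x* = (predator death rate)/(xy coefficient) — independent of the other coefficients.
With the change, x* = 1.1/0.00695 = 158; it rises from 79.1.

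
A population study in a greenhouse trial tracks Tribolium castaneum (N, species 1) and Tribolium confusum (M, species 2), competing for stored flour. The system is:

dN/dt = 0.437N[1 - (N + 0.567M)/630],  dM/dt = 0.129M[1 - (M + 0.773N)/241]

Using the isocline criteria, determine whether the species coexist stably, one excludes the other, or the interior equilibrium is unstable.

Compare the nullcline intercepts: K1/α12 = 630/0.567 = 1110 > K2 = 241; K2/α21 = 241/0.773 = 312 < K1 = 630.
Since the inequalities point opposite ways, species 1 can invade but species 2 cannot.

species 1 excludes species 2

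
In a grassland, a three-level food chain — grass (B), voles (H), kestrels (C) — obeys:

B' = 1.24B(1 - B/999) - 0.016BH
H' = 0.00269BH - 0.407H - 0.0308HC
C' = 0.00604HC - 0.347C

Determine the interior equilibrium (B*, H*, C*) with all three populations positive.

From dC/dt = 0: 0.00604H* = 0.347, so H* = 57.5.
From dB/dt = 0: 1.24(1 - B*/999) = 0.016·57.5, giving B* = 999·(1 - 0.741) = 258.
From dH/dt = 0: 0.00269·258 - 0.407 = 0.0308C*, so C* = 0.288/0.0308 = 9.36.

B* ≈ 258, H* ≈ 57.5, C* ≈ 9.36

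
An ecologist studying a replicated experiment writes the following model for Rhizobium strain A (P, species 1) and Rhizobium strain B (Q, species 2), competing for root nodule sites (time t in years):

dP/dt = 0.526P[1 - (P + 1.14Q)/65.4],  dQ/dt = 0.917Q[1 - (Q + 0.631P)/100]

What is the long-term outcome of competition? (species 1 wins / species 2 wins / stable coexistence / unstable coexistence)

species 2 excludes species 1

Compare the nullcline intercepts: K1/α12 = 65.4/1.14 = 57.4 < K2 = 100; K2/α21 = 100/0.631 = 158 > K1 = 65.4.
Since the inequalities point opposite ways, species 2 can invade but species 1 cannot.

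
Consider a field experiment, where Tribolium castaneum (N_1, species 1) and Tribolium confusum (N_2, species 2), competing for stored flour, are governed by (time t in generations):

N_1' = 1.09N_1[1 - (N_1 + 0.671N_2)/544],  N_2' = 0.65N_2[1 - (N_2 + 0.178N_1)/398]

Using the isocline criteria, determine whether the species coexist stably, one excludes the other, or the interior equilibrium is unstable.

stable coexistence

Compare the nullcline intercepts: K1/α12 = 544/0.671 = 811 > K2 = 398; K2/α21 = 398/0.178 = 2240 > K1 = 544.
Since both inequalities hold, each species can invade when rare, so the interior equilibrium is stable.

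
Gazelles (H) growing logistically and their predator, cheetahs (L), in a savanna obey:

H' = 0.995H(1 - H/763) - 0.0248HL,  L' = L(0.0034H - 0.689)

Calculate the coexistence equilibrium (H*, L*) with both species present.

From dL/dt = 0 with L > 0: 0.0034H* = 0.689, so H* = 203.
Substitute into dH/dt = 0: 0.995(1 - 203/763) = 0.0248L*.
The bracket is 0.734, giving L* = 0.731/0.0248 = 29.5.

H* ≈ 203, L* ≈ 29.5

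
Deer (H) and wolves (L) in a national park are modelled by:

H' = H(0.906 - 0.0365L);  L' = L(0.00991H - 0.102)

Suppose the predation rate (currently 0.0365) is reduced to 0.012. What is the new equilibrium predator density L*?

At the interior fixed point, setting dH/dt = 0 with H > 0 fixes L* = (prey growth rate)/(HL coefficient) — independent of the other coefficients.
With the change, L* = 0.906/0.012 = 75.5; it rises from 24.8.

L* ≈ 75.5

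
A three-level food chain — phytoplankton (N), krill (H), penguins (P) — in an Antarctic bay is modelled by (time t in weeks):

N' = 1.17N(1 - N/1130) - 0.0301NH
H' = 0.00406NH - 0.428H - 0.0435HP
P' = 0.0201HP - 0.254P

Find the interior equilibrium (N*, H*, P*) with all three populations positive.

N* ≈ 763, H* ≈ 12.6, P* ≈ 61.3

From dP/dt = 0: 0.0201H* = 0.254, so H* = 12.6.
From dN/dt = 0: 1.17(1 - N*/1130) = 0.0301·12.6, giving N* = 1130·(1 - 0.325) = 763.
From dH/dt = 0: 0.00406·763 - 0.428 = 0.0435P*, so P* = 2.67/0.0435 = 61.3.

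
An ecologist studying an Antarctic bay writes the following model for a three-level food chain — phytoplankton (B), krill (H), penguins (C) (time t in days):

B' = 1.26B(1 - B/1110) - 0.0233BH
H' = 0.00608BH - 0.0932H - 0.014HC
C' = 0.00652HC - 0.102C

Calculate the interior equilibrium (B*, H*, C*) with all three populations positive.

From dC/dt = 0: 0.00652H* = 0.102, so H* = 15.6.
From dB/dt = 0: 1.26(1 - B*/1110) = 0.0233·15.6, giving B* = 1110·(1 - 0.289) = 789.
From dH/dt = 0: 0.00608·789 - 0.0932 = 0.014C*, so C* = 4.7/0.014 = 336.

B* ≈ 789, H* ≈ 15.6, C* ≈ 336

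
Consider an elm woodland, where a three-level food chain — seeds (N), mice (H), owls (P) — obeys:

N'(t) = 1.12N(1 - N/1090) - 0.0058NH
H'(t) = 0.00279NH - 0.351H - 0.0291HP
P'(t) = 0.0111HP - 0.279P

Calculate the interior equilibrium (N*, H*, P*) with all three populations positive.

From dP/dt = 0: 0.0111H* = 0.279, so H* = 25.1.
From dN/dt = 0: 1.12(1 - N*/1090) = 0.0058·25.1, giving N* = 1090·(1 - 0.13) = 948.
From dH/dt = 0: 0.00279·948 - 0.351 = 0.0291P*, so P* = 2.29/0.0291 = 78.8.

N* ≈ 948, H* ≈ 25.1, P* ≈ 78.8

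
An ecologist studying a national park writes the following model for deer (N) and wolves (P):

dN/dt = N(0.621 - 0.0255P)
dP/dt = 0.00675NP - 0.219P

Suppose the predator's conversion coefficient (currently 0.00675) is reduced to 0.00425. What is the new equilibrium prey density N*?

At the interior fixed point, setting dP/dt = 0 with P > 0 fixes N* = (predator death rate)/(NP coefficient) — independent of the other coefficients.
With the change, N* = 0.219/0.00425 = 51.5; it rises from 32.4.

N* ≈ 51.5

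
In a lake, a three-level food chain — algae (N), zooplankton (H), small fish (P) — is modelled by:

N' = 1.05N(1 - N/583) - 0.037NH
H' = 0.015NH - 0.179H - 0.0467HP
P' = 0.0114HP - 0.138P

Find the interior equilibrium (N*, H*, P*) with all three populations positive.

From dP/dt = 0: 0.0114H* = 0.138, so H* = 12.1.
From dN/dt = 0: 1.05(1 - N*/583) = 0.037·12.1, giving N* = 583·(1 - 0.427) = 334.
From dH/dt = 0: 0.015·334 - 0.179 = 0.0467P*, so P* = 4.84/0.0467 = 104.

N* ≈ 334, H* ≈ 12.1, P* ≈ 104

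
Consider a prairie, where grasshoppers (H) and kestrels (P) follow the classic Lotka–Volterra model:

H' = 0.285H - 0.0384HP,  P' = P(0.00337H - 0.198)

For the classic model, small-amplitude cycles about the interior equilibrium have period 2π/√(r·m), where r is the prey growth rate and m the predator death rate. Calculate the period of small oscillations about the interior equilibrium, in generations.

T ≈ 26.4 generations

Here r = 0.285 and m = 0.198, so r·m = 0.0564.
ω = √0.0564 = 0.238 per generation, hence T = 2π/ω ≈ 26.4 generations.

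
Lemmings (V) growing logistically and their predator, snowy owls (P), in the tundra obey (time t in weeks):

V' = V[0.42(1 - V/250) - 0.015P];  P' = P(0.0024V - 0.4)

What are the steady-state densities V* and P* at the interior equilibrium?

From dP/dt = 0 with P > 0: 0.0024V* = 0.4, so V* = 167.
Substitute into dV/dt = 0: 0.42(1 - 167/250) = 0.015P*.
The bracket is 0.333, giving P* = 0.14/0.015 = 9.33.

V* ≈ 167, P* ≈ 9.33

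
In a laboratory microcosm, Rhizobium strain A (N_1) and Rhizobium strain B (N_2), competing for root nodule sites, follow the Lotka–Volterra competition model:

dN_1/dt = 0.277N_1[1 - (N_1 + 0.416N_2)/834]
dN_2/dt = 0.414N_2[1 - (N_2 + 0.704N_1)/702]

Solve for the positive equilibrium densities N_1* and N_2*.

N_1* ≈ 766, N_2* ≈ 162

Setting both brackets to zero gives the nullclines N_1 + 0.416N_2 = 834 and 0.704N_1 + N_2 = 702.
Substituting N_2 = 702 - 0.704N_1 into the first: N_1(1 - 0.416·0.704) = 834 - 0.416·702.
So N_1* = 542/0.707 = 766, and then N_2* = 702 - 0.704·766 = 162.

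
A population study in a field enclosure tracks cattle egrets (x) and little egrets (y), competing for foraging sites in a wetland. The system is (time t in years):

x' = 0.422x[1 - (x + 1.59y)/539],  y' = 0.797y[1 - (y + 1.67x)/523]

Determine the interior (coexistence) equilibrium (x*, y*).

Setting both brackets to zero gives the nullclines x + 1.59y = 539 and 1.67x + y = 523.
Substituting y = 523 - 1.67x into the first: x(1 - 1.59·1.67) = 539 - 1.59·523.
So x* = -293/-1.66 = 177, and then y* = 523 - 1.67·177 = 228.

x* ≈ 177, y* ≈ 228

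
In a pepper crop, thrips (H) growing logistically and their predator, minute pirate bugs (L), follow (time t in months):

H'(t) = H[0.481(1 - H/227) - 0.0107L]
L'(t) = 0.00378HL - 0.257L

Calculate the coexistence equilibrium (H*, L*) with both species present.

H* ≈ 68, L* ≈ 31.5

From dL/dt = 0 with L > 0: 0.00378H* = 0.257, so H* = 68.
Substitute into dH/dt = 0: 0.481(1 - 68/227) = 0.0107L*.
The bracket is 0.7, giving L* = 0.337/0.0107 = 31.5.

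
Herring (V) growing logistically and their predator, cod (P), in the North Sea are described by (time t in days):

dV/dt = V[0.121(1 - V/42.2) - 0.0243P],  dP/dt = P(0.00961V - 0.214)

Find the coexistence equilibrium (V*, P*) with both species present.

From dP/dt = 0 with P > 0: 0.00961V* = 0.214, so V* = 22.3.
Substitute into dV/dt = 0: 0.121(1 - 22.3/42.2) = 0.0243P*.
The bracket is 0.472, giving P* = 0.0571/0.0243 = 2.35.

V* ≈ 22.3, P* ≈ 2.35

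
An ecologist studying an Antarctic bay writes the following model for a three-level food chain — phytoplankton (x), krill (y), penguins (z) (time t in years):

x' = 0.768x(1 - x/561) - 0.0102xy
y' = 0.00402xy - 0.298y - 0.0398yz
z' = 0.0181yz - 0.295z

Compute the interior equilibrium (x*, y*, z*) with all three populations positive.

From dz/dt = 0: 0.0181y* = 0.295, so y* = 16.3.
From dx/dt = 0: 0.768(1 - x*/561) = 0.0102·16.3, giving x* = 561·(1 - 0.216) = 440.
From dy/dt = 0: 0.00402·440 - 0.298 = 0.0398z*, so z* = 1.47/0.0398 = 36.9.

x* ≈ 440, y* ≈ 16.3, z* ≈ 36.9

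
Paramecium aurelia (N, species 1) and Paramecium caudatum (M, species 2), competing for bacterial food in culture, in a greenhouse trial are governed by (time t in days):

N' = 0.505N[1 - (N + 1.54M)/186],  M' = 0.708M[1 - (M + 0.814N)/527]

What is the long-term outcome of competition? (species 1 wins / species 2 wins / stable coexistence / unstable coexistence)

Compare the nullcline intercepts: K1/α12 = 186/1.54 = 121 < K2 = 527; K2/α21 = 527/0.814 = 647 > K1 = 186.
Since the inequalities point opposite ways, species 2 can invade but species 1 cannot.

species 2 excludes species 1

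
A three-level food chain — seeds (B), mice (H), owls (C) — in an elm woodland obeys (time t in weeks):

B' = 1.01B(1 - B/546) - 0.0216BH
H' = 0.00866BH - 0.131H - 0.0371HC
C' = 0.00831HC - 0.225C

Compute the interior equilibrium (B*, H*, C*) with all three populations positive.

From dC/dt = 0: 0.00831H* = 0.225, so H* = 27.1.
From dB/dt = 0: 1.01(1 - B*/546) = 0.0216·27.1, giving B* = 546·(1 - 0.579) = 230.
From dH/dt = 0: 0.00866·230 - 0.131 = 0.0371C*, so C* = 1.86/0.0371 = 50.1.

B* ≈ 230, H* ≈ 27.1, C* ≈ 50.1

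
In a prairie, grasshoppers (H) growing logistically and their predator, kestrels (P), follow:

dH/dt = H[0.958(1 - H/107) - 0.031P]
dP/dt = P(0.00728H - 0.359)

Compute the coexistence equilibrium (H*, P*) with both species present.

From dP/dt = 0 with P > 0: 0.00728H* = 0.359, so H* = 49.3.
Substitute into dH/dt = 0: 0.958(1 - 49.3/107) = 0.031P*.
The bracket is 0.539, giving P* = 0.516/0.031 = 16.7.

H* ≈ 49.3, P* ≈ 16.7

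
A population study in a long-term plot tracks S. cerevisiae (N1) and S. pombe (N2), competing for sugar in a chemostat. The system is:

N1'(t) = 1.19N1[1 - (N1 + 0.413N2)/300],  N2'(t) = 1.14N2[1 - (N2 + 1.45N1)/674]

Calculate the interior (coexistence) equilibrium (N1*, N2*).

Setting both brackets to zero gives the nullclines N1 + 0.413N2 = 300 and 1.45N1 + N2 = 674.
Substituting N2 = 674 - 1.45N1 into the first: N1(1 - 0.413·1.45) = 300 - 0.413·674.
So N1* = 21.6/0.401 = 53.9, and then N2* = 674 - 1.45·53.9 = 596.

N1* ≈ 53.9, N2* ≈ 596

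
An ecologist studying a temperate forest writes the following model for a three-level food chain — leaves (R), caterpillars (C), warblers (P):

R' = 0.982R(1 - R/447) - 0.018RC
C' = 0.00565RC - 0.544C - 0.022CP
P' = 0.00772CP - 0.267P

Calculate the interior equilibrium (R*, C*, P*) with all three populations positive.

R* ≈ 164, C* ≈ 34.6, P* ≈ 17.3

From dP/dt = 0: 0.00772C* = 0.267, so C* = 34.6.
From dR/dt = 0: 0.982(1 - R*/447) = 0.018·34.6, giving R* = 447·(1 - 0.634) = 164.
From dC/dt = 0: 0.00565·164 - 0.544 = 0.022P*, so P* = 0.38/0.022 = 17.3.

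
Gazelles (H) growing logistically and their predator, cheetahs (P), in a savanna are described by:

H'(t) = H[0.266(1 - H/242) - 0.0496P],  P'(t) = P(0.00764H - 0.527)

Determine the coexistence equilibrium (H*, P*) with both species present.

H* ≈ 69, P* ≈ 3.83

From dP/dt = 0 with P > 0: 0.00764H* = 0.527, so H* = 69.
Substitute into dH/dt = 0: 0.266(1 - 69/242) = 0.0496P*.
The bracket is 0.715, giving P* = 0.19/0.0496 = 3.83.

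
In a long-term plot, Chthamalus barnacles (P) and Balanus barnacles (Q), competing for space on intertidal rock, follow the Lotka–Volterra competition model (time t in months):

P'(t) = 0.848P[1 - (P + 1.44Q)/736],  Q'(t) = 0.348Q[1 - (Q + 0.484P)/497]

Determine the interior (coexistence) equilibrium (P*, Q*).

P* ≈ 67.1, Q* ≈ 465

Setting both brackets to zero gives the nullclines P + 1.44Q = 736 and 0.484P + Q = 497.
Substituting Q = 497 - 0.484P into the first: P(1 - 1.44·0.484) = 736 - 1.44·497.
So P* = 20.3/0.303 = 67.1, and then Q* = 497 - 0.484·67.1 = 465.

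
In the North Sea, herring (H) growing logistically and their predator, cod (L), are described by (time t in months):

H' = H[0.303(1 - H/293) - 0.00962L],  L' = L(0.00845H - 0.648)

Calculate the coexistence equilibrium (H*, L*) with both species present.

H* ≈ 76.7, L* ≈ 23.3

From dL/dt = 0 with L > 0: 0.00845H* = 0.648, so H* = 76.7.
Substitute into dH/dt = 0: 0.303(1 - 76.7/293) = 0.00962L*.
The bracket is 0.738, giving L* = 0.224/0.00962 = 23.3.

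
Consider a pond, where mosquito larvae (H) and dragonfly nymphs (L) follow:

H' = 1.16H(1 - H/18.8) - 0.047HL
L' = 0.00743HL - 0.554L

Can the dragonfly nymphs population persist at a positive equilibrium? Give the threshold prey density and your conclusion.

The predator equation gives dL/dt > 0 only when H > 0.554/0.00743 = 74.6.
Without the predator, H → K = 18.8. Since 18.8 < 74.6, the predator cannot invade.

Threshold H = 74.6; K < 74.6, so no, the predator goes extinct.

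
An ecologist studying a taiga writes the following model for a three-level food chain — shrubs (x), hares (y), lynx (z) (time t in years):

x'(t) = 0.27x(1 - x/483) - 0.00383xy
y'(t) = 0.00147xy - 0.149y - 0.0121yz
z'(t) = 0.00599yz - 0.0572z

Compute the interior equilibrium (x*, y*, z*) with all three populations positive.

From dz/dt = 0: 0.00599y* = 0.0572, so y* = 9.55.
From dx/dt = 0: 0.27(1 - x*/483) = 0.00383·9.55, giving x* = 483·(1 - 0.135) = 418.
From dy/dt = 0: 0.00147·418 - 0.149 = 0.0121z*, so z* = 0.465/0.0121 = 38.4.

x* ≈ 418, y* ≈ 9.55, z* ≈ 38.4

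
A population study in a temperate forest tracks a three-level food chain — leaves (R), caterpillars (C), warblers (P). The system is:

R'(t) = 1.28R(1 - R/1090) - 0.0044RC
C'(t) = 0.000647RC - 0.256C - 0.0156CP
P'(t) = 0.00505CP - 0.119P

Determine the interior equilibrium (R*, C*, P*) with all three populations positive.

From dP/dt = 0: 0.00505C* = 0.119, so C* = 23.6.
From dR/dt = 0: 1.28(1 - R*/1090) = 0.0044·23.6, giving R* = 1090·(1 - 0.081) = 1000.
From dC/dt = 0: 0.000647·1000 - 0.256 = 0.0156P*, so P* = 0.392/0.0156 = 25.1.

R* ≈ 1000, C* ≈ 23.6, P* ≈ 25.1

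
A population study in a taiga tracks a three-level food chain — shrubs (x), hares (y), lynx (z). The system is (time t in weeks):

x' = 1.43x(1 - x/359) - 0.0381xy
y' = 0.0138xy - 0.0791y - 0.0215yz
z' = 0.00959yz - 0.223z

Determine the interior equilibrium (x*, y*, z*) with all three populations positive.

From dz/dt = 0: 0.00959y* = 0.223, so y* = 23.3.
From dx/dt = 0: 1.43(1 - x*/359) = 0.0381·23.3, giving x* = 359·(1 - 0.62) = 137.
From dy/dt = 0: 0.0138·137 - 0.0791 = 0.0215z*, so z* = 1.81/0.0215 = 84.

x* ≈ 137, y* ≈ 23.3, z* ≈ 84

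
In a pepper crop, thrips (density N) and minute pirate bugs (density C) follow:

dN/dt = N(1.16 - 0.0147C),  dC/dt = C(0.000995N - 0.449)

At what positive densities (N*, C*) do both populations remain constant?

N* ≈ 451, C* ≈ 78.9

Set dC/dt = 0 with C > 0: 0.000995N - 0.449 = 0, so N* = 0.449/0.000995 = 451.
Set dN/dt = 0 with N > 0: 1.16 - 0.0147C = 0, so C* = 1.16/0.0147 = 78.9.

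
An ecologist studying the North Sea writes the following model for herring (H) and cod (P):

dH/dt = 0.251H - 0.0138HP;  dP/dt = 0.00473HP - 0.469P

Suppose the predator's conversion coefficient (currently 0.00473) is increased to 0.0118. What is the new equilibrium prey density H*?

H* ≈ 39.7

At the interior fixed point, setting dP/dt = 0 with P > 0 fixes H* = (predator death rate)/(HP coefficient) — independent of the other coefficients.
With the change, H* = 0.469/0.0118 = 39.7; it falls from 99.2.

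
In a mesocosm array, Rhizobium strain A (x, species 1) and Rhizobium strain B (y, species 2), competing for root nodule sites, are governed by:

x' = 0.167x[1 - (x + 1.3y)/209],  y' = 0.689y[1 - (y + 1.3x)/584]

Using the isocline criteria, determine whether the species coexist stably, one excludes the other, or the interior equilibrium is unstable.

species 2 excludes species 1

Compare the nullcline intercepts: K1/α12 = 209/1.3 = 161 < K2 = 584; K2/α21 = 584/1.3 = 449 > K1 = 209.
Since the inequalities point opposite ways, species 2 can invade but species 1 cannot.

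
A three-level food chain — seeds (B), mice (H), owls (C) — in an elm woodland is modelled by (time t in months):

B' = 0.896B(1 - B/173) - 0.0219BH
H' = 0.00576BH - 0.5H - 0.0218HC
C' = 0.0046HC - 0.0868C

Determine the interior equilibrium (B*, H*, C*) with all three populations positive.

From dC/dt = 0: 0.0046H* = 0.0868, so H* = 18.9.
From dB/dt = 0: 0.896(1 - B*/173) = 0.0219·18.9, giving B* = 173·(1 - 0.461) = 93.2.
From dH/dt = 0: 0.00576·93.2 - 0.5 = 0.0218C*, so C* = 0.0369/0.0218 = 1.69.

B* ≈ 93.2, H* ≈ 18.9, C* ≈ 1.69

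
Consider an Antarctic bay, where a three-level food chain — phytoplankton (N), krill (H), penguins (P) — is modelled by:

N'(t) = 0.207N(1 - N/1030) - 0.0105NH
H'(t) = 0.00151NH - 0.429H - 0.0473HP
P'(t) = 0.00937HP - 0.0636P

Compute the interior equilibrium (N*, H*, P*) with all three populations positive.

From dP/dt = 0: 0.00937H* = 0.0636, so H* = 6.79.
From dN/dt = 0: 0.207(1 - N*/1030) = 0.0105·6.79, giving N* = 1030·(1 - 0.344) = 675.
From dH/dt = 0: 0.00151·675 - 0.429 = 0.0473P*, so P* = 0.591/0.0473 = 12.5.

N* ≈ 675, H* ≈ 6.79, P* ≈ 12.5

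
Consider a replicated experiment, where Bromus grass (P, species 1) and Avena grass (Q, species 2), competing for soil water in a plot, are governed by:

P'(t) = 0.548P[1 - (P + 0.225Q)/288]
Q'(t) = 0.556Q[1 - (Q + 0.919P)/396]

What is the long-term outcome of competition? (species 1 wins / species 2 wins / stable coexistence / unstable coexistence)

Compare the nullcline intercepts: K1/α12 = 288/0.225 = 1280 > K2 = 396; K2/α21 = 396/0.919 = 431 > K1 = 288.
Since both inequalities hold, each species can invade when rare, so the interior equilibrium is stable.

stable coexistence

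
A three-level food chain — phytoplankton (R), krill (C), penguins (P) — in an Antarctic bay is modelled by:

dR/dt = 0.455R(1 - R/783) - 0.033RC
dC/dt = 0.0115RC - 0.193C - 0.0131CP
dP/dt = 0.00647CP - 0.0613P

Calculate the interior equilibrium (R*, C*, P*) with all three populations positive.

R* ≈ 245, C* ≈ 9.47, P* ≈ 200

From dP/dt = 0: 0.00647C* = 0.0613, so C* = 9.47.
From dR/dt = 0: 0.455(1 - R*/783) = 0.033·9.47, giving R* = 783·(1 - 0.687) = 245.
From dC/dt = 0: 0.0115·245 - 0.193 = 0.0131P*, so P* = 2.62/0.0131 = 200.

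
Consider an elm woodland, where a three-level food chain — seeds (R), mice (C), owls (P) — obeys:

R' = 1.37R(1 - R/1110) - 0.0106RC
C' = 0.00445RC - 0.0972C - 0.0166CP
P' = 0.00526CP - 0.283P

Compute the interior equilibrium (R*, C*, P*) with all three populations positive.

From dP/dt = 0: 0.00526C* = 0.283, so C* = 53.8.
From dR/dt = 0: 1.37(1 - R*/1110) = 0.0106·53.8, giving R* = 1110·(1 - 0.416) = 648.
From dC/dt = 0: 0.00445·648 - 0.0972 = 0.0166P*, so P* = 2.79/0.0166 = 168.

R* ≈ 648, C* ≈ 53.8, P* ≈ 168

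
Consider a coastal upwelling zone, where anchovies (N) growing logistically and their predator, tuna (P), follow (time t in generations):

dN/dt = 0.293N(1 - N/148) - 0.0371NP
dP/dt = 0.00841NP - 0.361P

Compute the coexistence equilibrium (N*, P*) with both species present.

N* ≈ 42.9, P* ≈ 5.61

From dP/dt = 0 with P > 0: 0.00841N* = 0.361, so N* = 42.9.
Substitute into dN/dt = 0: 0.293(1 - 42.9/148) = 0.0371P*.
The bracket is 0.71, giving P* = 0.208/0.0371 = 5.61.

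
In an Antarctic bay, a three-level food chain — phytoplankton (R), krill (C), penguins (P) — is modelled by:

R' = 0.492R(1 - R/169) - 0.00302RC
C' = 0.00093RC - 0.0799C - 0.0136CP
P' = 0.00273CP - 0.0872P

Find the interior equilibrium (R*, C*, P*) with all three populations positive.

R* ≈ 136, C* ≈ 31.9, P* ≈ 3.42

From dP/dt = 0: 0.00273C* = 0.0872, so C* = 31.9.
From dR/dt = 0: 0.492(1 - R*/169) = 0.00302·31.9, giving R* = 169·(1 - 0.196) = 136.
From dC/dt = 0: 0.00093·136 - 0.0799 = 0.0136P*, so P* = 0.0465/0.0136 = 3.42.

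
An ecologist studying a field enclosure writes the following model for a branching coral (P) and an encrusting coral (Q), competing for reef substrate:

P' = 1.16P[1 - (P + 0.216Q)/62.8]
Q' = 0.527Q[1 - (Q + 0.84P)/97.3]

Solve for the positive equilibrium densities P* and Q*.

P* ≈ 51, Q* ≈ 54.4

Setting both brackets to zero gives the nullclines P + 0.216Q = 62.8 and 0.84P + Q = 97.3.
Substituting Q = 97.3 - 0.84P into the first: P(1 - 0.216·0.84) = 62.8 - 0.216·97.3.
So P* = 41.8/0.819 = 51, and then Q* = 97.3 - 0.84·51 = 54.4.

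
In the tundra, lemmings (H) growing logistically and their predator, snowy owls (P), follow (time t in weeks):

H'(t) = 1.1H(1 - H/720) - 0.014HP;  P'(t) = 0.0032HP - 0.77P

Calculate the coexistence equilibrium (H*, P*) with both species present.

From dP/dt = 0 with P > 0: 0.0032H* = 0.77, so H* = 241.
Substitute into dH/dt = 0: 1.1(1 - 241/720) = 0.014P*.
The bracket is 0.666, giving P* = 0.732/0.014 = 52.3.

H* ≈ 241, P* ≈ 52.3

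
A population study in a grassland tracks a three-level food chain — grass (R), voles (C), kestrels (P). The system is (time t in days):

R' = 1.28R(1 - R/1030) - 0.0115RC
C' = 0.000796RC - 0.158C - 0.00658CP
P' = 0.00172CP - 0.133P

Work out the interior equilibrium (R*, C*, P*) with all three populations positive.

From dP/dt = 0: 0.00172C* = 0.133, so C* = 77.3.
From dR/dt = 0: 1.28(1 - R*/1030) = 0.0115·77.3, giving R* = 1030·(1 - 0.695) = 314.
From dC/dt = 0: 0.000796·314 - 0.158 = 0.00658P*, so P* = 0.0923/0.00658 = 14.

R* ≈ 314, C* ≈ 77.3, P* ≈ 14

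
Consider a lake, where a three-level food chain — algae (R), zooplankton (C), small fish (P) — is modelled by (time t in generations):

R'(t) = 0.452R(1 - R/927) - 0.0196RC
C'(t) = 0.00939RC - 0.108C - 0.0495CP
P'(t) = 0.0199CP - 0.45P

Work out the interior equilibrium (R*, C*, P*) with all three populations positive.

From dP/dt = 0: 0.0199C* = 0.45, so C* = 22.6.
From dR/dt = 0: 0.452(1 - R*/927) = 0.0196·22.6, giving R* = 927·(1 - 0.981) = 18.
From dC/dt = 0: 0.00939·18 - 0.108 = 0.0495P*, so P* = 0.0612/0.0495 = 1.24.

R* ≈ 18, C* ≈ 22.6, P* ≈ 1.24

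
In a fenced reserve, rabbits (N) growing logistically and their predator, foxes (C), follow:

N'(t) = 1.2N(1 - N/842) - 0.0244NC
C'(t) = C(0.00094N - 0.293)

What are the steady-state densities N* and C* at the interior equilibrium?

From dC/dt = 0 with C > 0: 0.00094N* = 0.293, so N* = 312.
Substitute into dN/dt = 0: 1.2(1 - 312/842) = 0.0244C*.
The bracket is 0.63, giving C* = 0.756/0.0244 = 31.

N* ≈ 312, C* ≈ 31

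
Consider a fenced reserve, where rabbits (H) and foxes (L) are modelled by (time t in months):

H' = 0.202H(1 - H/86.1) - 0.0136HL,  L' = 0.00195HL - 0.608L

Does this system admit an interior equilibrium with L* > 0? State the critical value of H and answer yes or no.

The predator equation gives dL/dt > 0 only when H > 0.608/0.00195 = 312.
Without the predator, H → K = 86.1. Since 86.1 < 312, the predator cannot invade.

Threshold H = 312; K < 312, so no, the predator goes extinct.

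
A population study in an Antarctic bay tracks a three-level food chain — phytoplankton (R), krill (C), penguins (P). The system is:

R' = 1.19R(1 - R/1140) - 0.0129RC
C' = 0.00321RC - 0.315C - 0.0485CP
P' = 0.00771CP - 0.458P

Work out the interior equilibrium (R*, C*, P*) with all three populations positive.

R* ≈ 406, C* ≈ 59.4, P* ≈ 20.4

From dP/dt = 0: 0.00771C* = 0.458, so C* = 59.4.
From dR/dt = 0: 1.19(1 - R*/1140) = 0.0129·59.4, giving R* = 1140·(1 - 0.644) = 406.
From dC/dt = 0: 0.00321·406 - 0.315 = 0.0485P*, so P* = 0.988/0.0485 = 20.4.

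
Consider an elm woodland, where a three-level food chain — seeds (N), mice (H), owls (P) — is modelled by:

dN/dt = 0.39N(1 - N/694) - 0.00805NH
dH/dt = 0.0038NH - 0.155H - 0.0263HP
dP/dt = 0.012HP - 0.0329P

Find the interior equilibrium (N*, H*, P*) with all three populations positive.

N* ≈ 655, H* ≈ 2.74, P* ≈ 88.7

From dP/dt = 0: 0.012H* = 0.0329, so H* = 2.74.
From dN/dt = 0: 0.39(1 - N*/694) = 0.00805·2.74, giving N* = 694·(1 - 0.0566) = 655.
From dH/dt = 0: 0.0038·655 - 0.155 = 0.0263P*, so P* = 2.33/0.0263 = 88.7.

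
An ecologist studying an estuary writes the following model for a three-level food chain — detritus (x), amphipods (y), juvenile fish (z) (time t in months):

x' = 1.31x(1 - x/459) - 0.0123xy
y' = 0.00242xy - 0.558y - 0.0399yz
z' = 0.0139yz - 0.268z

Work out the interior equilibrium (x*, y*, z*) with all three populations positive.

x* ≈ 376, y* ≈ 19.3, z* ≈ 8.81

From dz/dt = 0: 0.0139y* = 0.268, so y* = 19.3.
From dx/dt = 0: 1.31(1 - x*/459) = 0.0123·19.3, giving x* = 459·(1 - 0.181) = 376.
From dy/dt = 0: 0.00242·376 - 0.558 = 0.0399z*, so z* = 0.352/0.0399 = 8.81.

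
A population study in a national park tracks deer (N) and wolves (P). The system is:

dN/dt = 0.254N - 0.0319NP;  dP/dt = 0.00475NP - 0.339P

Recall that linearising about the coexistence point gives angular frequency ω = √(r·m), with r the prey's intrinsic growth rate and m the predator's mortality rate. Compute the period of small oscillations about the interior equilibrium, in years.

Here r = 0.254 and m = 0.339, so r·m = 0.0861.
ω = √0.0861 = 0.293 per year, hence T = 2π/ω ≈ 21.4 years.

T ≈ 21.4 years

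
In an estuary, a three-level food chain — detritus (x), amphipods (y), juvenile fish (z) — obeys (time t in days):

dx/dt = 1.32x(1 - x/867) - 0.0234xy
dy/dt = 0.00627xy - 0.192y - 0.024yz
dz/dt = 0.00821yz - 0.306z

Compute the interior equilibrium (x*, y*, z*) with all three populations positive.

From dz/dt = 0: 0.00821y* = 0.306, so y* = 37.3.
From dx/dt = 0: 1.32(1 - x*/867) = 0.0234·37.3, giving x* = 867·(1 - 0.661) = 294.
From dy/dt = 0: 0.00627·294 - 0.192 = 0.024z*, so z* = 1.65/0.024 = 68.8.

x* ≈ 294, y* ≈ 37.3, z* ≈ 68.8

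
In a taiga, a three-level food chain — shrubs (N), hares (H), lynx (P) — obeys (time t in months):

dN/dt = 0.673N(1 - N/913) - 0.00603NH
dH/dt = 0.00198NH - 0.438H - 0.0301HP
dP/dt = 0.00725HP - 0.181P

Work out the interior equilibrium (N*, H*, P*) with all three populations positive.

N* ≈ 709, H* ≈ 25, P* ≈ 32.1

From dP/dt = 0: 0.00725H* = 0.181, so H* = 25.
From dN/dt = 0: 0.673(1 - N*/913) = 0.00603·25, giving N* = 913·(1 - 0.224) = 709.
From dH/dt = 0: 0.00198·709 - 0.438 = 0.0301P*, so P* = 0.965/0.0301 = 32.1.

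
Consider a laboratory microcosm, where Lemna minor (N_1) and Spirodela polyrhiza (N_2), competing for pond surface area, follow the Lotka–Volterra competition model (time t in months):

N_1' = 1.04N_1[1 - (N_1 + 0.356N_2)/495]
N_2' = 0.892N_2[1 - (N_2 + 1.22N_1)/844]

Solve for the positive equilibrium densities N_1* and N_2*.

N_1* ≈ 344, N_2* ≈ 424

Setting both brackets to zero gives the nullclines N_1 + 0.356N_2 = 495 and 1.22N_1 + N_2 = 844.
Substituting N_2 = 844 - 1.22N_1 into the first: N_1(1 - 0.356·1.22) = 495 - 0.356·844.
So N_1* = 195/0.566 = 344, and then N_2* = 844 - 1.22·344 = 424.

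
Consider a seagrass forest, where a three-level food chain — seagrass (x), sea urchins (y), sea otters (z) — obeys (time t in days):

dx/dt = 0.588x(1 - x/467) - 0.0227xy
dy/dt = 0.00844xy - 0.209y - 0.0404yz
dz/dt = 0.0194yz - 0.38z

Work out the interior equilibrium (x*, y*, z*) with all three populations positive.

From dz/dt = 0: 0.0194y* = 0.38, so y* = 19.6.
From dx/dt = 0: 0.588(1 - x*/467) = 0.0227·19.6, giving x* = 467·(1 - 0.756) = 114.
From dy/dt = 0: 0.00844·114 - 0.209 = 0.0404z*, so z* = 0.752/0.0404 = 18.6.

x* ≈ 114, y* ≈ 19.6, z* ≈ 18.6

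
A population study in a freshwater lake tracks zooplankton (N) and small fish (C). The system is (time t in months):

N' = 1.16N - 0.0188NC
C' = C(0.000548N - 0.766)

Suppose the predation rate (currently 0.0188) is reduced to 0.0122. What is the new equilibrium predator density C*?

C* ≈ 95.1

At the interior fixed point, setting dN/dt = 0 with N > 0 fixes C* = (prey growth rate)/(NC coefficient) — independent of the other coefficients.
With the change, C* = 1.16/0.0122 = 95.1; it rises from 61.7.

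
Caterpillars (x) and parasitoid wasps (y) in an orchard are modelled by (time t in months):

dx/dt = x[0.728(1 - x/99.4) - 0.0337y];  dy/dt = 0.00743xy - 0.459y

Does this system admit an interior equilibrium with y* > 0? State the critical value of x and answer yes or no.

The predator equation gives dy/dt > 0 only when x > 0.459/0.00743 = 61.8.
Without the predator, x → K = 99.4. Since 99.4 > 61.8, the predator can invade and persist.

Threshold x = 61.8; K > 61.8, so yes, the predator persists.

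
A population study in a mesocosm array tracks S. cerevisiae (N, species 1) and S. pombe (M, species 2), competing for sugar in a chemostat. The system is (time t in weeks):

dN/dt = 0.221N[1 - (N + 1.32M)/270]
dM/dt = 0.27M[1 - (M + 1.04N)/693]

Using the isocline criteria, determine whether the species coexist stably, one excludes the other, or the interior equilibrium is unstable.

Compare the nullcline intercepts: K1/α12 = 270/1.32 = 205 < K2 = 693; K2/α21 = 693/1.04 = 666 > K1 = 270.
Since the inequalities point opposite ways, species 2 can invade but species 1 cannot.

species 2 excludes species 1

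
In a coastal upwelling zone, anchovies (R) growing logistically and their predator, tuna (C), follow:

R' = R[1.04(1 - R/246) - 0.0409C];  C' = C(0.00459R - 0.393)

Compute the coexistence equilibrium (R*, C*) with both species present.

R* ≈ 85.6, C* ≈ 16.6

From dC/dt = 0 with C > 0: 0.00459R* = 0.393, so R* = 85.6.
Substitute into dR/dt = 0: 1.04(1 - 85.6/246) = 0.0409C*.
The bracket is 0.652, giving C* = 0.678/0.0409 = 16.6.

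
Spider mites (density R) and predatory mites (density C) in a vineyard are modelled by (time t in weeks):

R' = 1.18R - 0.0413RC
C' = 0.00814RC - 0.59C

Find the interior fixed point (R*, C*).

R* ≈ 72.5, C* ≈ 28.6

Set dC/dt = 0 with C > 0: 0.00814R - 0.59 = 0, so R* = 0.59/0.00814 = 72.5.
Set dR/dt = 0 with R > 0: 1.18 - 0.0413C = 0, so C* = 1.18/0.0413 = 28.6.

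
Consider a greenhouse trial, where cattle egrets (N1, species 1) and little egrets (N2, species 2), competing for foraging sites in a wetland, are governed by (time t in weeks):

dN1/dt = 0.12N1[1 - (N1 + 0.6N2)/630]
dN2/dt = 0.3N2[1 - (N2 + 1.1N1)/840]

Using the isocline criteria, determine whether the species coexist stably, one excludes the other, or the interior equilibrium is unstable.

Compare the nullcline intercepts: K1/α12 = 630/0.6 = 1050 > K2 = 840; K2/α21 = 840/1.1 = 764 > K1 = 630.
Since both inequalities hold, each species can invade when rare, so the interior equilibrium is stable.

stable coexistence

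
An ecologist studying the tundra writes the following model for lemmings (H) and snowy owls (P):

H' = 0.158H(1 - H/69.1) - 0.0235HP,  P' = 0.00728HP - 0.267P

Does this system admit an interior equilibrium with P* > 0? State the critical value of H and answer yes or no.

The predator equation gives dP/dt > 0 only when H > 0.267/0.00728 = 36.7.
Without the predator, H → K = 69.1. Since 69.1 > 36.7, the predator can invade and persist.

Threshold H = 36.7; K > 36.7, so yes, the predator persists.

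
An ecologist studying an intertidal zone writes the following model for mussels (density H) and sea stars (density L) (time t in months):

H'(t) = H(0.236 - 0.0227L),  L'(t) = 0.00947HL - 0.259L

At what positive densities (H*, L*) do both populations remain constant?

H* ≈ 27.3, L* ≈ 10.4

Set dL/dt = 0 with L > 0: 0.00947H - 0.259 = 0, so H* = 0.259/0.00947 = 27.3.
Set dH/dt = 0 with H > 0: 0.236 - 0.0227L = 0, so L* = 0.236/0.0227 = 10.4.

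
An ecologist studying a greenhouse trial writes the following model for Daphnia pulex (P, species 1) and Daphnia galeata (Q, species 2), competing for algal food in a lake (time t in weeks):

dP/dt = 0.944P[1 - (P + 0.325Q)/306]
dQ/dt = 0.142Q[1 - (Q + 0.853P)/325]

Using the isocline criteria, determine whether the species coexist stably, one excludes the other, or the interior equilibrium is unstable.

stable coexistence

Compare the nullcline intercepts: K1/α12 = 306/0.325 = 942 > K2 = 325; K2/α21 = 325/0.853 = 381 > K1 = 306.
Since both inequalities hold, each species can invade when rare, so the interior equilibrium is stable.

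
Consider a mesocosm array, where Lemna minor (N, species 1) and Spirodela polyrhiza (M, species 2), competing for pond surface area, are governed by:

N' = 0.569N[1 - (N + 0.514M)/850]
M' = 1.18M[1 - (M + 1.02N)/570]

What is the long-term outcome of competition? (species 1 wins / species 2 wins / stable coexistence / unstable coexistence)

Compare the nullcline intercepts: K1/α12 = 850/0.514 = 1650 > K2 = 570; K2/α21 = 570/1.02 = 559 < K1 = 850.
Since the inequalities point opposite ways, species 1 can invade but species 2 cannot.

species 1 excludes species 2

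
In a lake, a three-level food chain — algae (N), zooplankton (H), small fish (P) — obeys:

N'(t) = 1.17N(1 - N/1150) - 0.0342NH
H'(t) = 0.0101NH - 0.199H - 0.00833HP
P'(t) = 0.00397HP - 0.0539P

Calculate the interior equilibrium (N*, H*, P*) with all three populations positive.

N* ≈ 694, H* ≈ 13.6, P* ≈ 817

From dP/dt = 0: 0.00397H* = 0.0539, so H* = 13.6.
From dN/dt = 0: 1.17(1 - N*/1150) = 0.0342·13.6, giving N* = 1150·(1 - 0.397) = 694.
From dH/dt = 0: 0.0101·694 - 0.199 = 0.00833P*, so P* = 6.81/0.00833 = 817.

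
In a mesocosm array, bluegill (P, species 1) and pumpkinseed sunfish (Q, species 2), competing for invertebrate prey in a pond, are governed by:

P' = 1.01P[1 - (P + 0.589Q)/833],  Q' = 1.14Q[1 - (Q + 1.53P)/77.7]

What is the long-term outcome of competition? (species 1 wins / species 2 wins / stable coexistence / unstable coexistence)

Compare the nullcline intercepts: K1/α12 = 833/0.589 = 1410 > K2 = 77.7; K2/α21 = 77.7/1.53 = 50.8 < K1 = 833.
Since the inequalities point opposite ways, species 1 can invade but species 2 cannot.

species 1 excludes species 2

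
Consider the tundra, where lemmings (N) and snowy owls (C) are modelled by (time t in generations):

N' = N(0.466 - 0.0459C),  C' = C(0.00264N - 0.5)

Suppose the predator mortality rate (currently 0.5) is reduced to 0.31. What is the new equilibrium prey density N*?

N* ≈ 117

At the interior fixed point, setting dC/dt = 0 with C > 0 fixes N* = (predator death rate)/(NC coefficient) — independent of the other coefficients.
With the change, N* = 0.31/0.00264 = 117; it falls from 189.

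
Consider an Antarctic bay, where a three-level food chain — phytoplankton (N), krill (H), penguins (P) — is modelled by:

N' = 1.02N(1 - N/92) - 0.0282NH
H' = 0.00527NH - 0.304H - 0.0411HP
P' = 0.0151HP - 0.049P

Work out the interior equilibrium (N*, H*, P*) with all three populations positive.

From dP/dt = 0: 0.0151H* = 0.049, so H* = 3.25.
From dN/dt = 0: 1.02(1 - N*/92) = 0.0282·3.25, giving N* = 92·(1 - 0.0897) = 83.7.
From dH/dt = 0: 0.00527·83.7 - 0.304 = 0.0411P*, so P* = 0.137/0.0411 = 3.34.

N* ≈ 83.7, H* ≈ 3.25, P* ≈ 3.34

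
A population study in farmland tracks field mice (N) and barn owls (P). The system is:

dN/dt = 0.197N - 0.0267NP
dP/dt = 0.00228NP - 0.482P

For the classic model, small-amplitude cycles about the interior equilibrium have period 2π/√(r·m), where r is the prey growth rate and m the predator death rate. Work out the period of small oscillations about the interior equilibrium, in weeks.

Here r = 0.197 and m = 0.482, so r·m = 0.095.
ω = √0.095 = 0.308 per week, hence T = 2π/ω ≈ 20.4 weeks.

T ≈ 20.4 weeks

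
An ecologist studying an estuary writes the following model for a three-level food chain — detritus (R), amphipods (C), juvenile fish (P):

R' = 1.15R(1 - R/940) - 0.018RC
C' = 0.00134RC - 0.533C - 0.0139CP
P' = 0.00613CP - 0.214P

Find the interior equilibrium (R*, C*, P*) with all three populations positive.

R* ≈ 426, C* ≈ 34.9, P* ≈ 2.76

From dP/dt = 0: 0.00613C* = 0.214, so C* = 34.9.
From dR/dt = 0: 1.15(1 - R*/940) = 0.018·34.9, giving R* = 940·(1 - 0.546) = 426.
From dC/dt = 0: 0.00134·426 - 0.533 = 0.0139P*, so P* = 0.0383/0.0139 = 2.76.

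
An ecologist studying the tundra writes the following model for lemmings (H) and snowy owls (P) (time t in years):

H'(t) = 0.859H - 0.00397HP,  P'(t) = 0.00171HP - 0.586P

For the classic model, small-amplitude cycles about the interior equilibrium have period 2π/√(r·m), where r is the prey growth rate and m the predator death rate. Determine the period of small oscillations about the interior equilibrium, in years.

T ≈ 8.86 years

Here r = 0.859 and m = 0.586, so r·m = 0.503.
ω = √0.503 = 0.709 per year, hence T = 2π/ω ≈ 8.86 years.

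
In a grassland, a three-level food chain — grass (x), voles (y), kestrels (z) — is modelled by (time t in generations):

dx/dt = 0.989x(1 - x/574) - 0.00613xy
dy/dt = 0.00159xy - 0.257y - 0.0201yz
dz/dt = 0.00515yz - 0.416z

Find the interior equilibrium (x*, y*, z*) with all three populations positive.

x* ≈ 287, y* ≈ 80.8, z* ≈ 9.89

From dz/dt = 0: 0.00515y* = 0.416, so y* = 80.8.
From dx/dt = 0: 0.989(1 - x*/574) = 0.00613·80.8, giving x* = 574·(1 - 0.501) = 287.
From dy/dt = 0: 0.00159·287 - 0.257 = 0.0201z*, so z* = 0.199/0.0201 = 9.89.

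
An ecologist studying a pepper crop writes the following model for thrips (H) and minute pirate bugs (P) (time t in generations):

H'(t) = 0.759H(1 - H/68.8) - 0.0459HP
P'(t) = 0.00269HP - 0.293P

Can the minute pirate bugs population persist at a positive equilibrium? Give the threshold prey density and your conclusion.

The predator equation gives dP/dt > 0 only when H > 0.293/0.00269 = 109.
Without the predator, H → K = 68.8. Since 68.8 < 109, the predator cannot invade.

Threshold H = 109; K < 109, so no, the predator goes extinct.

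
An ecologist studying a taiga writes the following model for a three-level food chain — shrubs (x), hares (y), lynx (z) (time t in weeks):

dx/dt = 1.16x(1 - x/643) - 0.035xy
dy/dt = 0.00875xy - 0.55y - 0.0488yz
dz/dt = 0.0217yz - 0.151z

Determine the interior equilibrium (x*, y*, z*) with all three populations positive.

From dz/dt = 0: 0.0217y* = 0.151, so y* = 6.96.
From dx/dt = 0: 1.16(1 - x*/643) = 0.035·6.96, giving x* = 643·(1 - 0.21) = 508.
From dy/dt = 0: 0.00875·508 - 0.55 = 0.0488z*, so z* = 3.89/0.0488 = 79.8.

x* ≈ 508, y* ≈ 6.96, z* ≈ 79.8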